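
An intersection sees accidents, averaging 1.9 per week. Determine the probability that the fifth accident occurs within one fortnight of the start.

Over the interval, μ = 1.9 × 2 = 3.8 (a fortnight = 2 weeks).
The fifth arrival falls in the interval iff at least 5 events occur there: P(S_5 ≤ t) = P(N ≥ 5) = 1 − P(N ≤ 4) ≈ 0.3322.

0.3322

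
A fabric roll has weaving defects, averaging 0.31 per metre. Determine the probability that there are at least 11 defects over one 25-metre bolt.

0.1601

Over the interval, μ = 0.31 × 25 = 7.75 (a 25-metre bolt = 25 metres).
P(N ≥ 11) = 1 − P(N ≤ 10) = 1 − Σ_{j=0}^{10} e^(−μ) μ^j/j! ≈ 0.1601.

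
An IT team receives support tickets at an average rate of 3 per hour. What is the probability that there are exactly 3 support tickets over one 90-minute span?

Over the interval, μ = 3 × 1.5 = 4.5 (a 90-minute span = 1.5 hours).
P(N = 3) = e^(−μ) μ^3/3! = e^(−4.5) · 4.5^3/6 ≈ 0.1687.

0.1687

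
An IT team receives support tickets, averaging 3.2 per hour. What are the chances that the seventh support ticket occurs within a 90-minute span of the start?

0.2092

Over the interval, μ = 3.2 × 1.5 = 4.8 (a 90-minute span = 1.5 hours).
The seventh arrival falls in the interval iff at least 7 events occur there: P(S_7 ≤ t) = P(N ≥ 7) = 1 − P(N ≤ 6) ≈ 0.2092.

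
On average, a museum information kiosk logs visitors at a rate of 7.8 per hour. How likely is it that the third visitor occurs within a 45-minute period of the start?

0.9310

Over the interval, μ = 7.8 × 0.75 = 5.85 (a 45-minute period = 0.75 hours).
The third arrival falls in the interval iff at least 3 events occur there: P(S_3 ≤ t) = P(N ≥ 3) = 1 − P(N ≤ 2) ≈ 0.9310.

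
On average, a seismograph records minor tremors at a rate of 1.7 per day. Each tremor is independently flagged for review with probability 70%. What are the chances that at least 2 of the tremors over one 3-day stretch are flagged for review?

Thinning: the tremors that are flagged for review themselves form a Poisson process with rate 0.7 × 1.7 = 1.19 per day.
Over the interval, μ = 1.19 × 3 = 3.57 (a 3-day stretch = 3 days).
P(N ≥ 2) = 1 − P(N ≤ 1) ≈ 0.8713.

0.8713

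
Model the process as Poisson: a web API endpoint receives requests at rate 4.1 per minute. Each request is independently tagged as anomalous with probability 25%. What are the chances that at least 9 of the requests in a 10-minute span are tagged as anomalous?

Thinning: the requests that are tagged as anomalous themselves form a Poisson process with rate 0.25 × 4.1 = 1.025 per minute.
Over the interval, μ = 1.025 × 10 = 10.25 (a 10-minute span = 10 minutes).
P(N ≥ 9) = 1 − P(N ≤ 8) ≈ 0.6946.

0.6946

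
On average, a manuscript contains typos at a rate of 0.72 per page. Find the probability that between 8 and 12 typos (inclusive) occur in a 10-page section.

Over the interval, μ = 0.72 × 10 = 7.2 (a 10-page section = 10 pages).
P(8 ≤ N ≤ 12) = Σ_{j=8}^{12} e^(−7.2) · 7.2^j/j! ≈ 0.3984.

0.3984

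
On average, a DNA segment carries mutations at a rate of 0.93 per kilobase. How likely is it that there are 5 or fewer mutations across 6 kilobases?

Over the interval, μ = 0.93 × 6 = 5.58 (6 kilobases).
P(N ≤ 5) = Σ_{j=0}^{5} e^(−μ) μ^j/j! ≈ 0.5153.

0.5153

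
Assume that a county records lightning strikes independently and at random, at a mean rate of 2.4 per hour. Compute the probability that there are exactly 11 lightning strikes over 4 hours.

Over the interval, μ = 2.4 × 4 = 9.6 (4 hours).
P(N = 11) = e^(−μ) μ^11/11! = e^(−9.6) · 9.6^11/39916800 ≈ 0.1083.

0.1083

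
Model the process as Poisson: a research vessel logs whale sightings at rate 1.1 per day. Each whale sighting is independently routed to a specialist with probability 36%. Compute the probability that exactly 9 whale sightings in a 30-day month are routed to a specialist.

Thinning: the whale sightings that are routed to a specialist themselves form a Poisson process with rate 0.36 × 1.1 = 0.396 per day.
Over the interval, μ = 0.396 × 30 = 11.88 (a 30-day month = 30 days).
P(N = 9) = e^(−11.88) · 11.88^9/9! ≈ 0.0900.

0.0900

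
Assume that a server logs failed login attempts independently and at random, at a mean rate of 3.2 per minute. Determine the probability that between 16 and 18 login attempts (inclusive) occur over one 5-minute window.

Over the interval, μ = 3.2 × 5 = 16 (a 5-minute window = 5 minutes).
P(16 ≤ N ≤ 18) = Σ_{j=16}^{18} e^(−16) · 16^j/j! ≈ 0.2756.

0.2756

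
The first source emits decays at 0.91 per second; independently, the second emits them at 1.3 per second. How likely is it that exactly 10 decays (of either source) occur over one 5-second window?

Independent Poisson processes superpose: combined rate λ = 0.91 + 1.3 = 2.21 per second.
Over the interval, μ = 2.21 × 5 = 11.05 (a 5-second window = 5 seconds).
P(N = 10) = e^(−11.05) · 11.05^10/10! ≈ 0.1188.

0.1188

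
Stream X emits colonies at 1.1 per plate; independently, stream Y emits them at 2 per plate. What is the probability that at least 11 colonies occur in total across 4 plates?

Independent Poisson processes superpose: combined rate λ = 1.1 + 2 = 3.1 per plate.
Over the interval, μ = 3.1 × 4 = 12.4 (4 plates).
P(N ≥ 11) = 1 − P(N ≤ 10) ≈ 0.6933.

0.6933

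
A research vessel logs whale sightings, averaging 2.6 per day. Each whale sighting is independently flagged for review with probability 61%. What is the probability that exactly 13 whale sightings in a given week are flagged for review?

0.0943

Thinning: the whale sightings that are flagged for review themselves form a Poisson process with rate 0.61 × 2.6 = 1.586 per day.
Over the interval, μ = 1.586 × 7 = 11.102 (a week = 7 days).
P(N = 13) = e^(−11.102) · 11.102^13/13! ≈ 0.0943.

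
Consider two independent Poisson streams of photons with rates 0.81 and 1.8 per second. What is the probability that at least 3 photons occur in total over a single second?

0.4841

Independent Poisson processes superpose: combined rate λ = 0.81 + 1.8 = 2.61 per second.
So μ = 2.61.
P(N ≥ 3) = 1 − P(N ≤ 2) ≈ 0.4841.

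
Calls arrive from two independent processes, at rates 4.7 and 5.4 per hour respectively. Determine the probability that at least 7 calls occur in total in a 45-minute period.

0.6320

Independent Poisson processes superpose: combined rate λ = 4.7 + 5.4 = 10.1 per hour.
Over the interval, μ = 10.1 × 0.75 = 7.575 (a 45-minute period = 0.75 hours).
P(N ≥ 7) = 1 − P(N ≤ 6) ≈ 0.6320.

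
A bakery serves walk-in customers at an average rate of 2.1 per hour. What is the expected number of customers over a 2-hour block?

E[N] = λt = 2.1 × 2 = 4.2 (a 2-hour block = 2 hours).

4.2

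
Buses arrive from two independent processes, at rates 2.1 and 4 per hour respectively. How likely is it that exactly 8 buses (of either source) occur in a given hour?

Independent Poisson processes superpose: combined rate λ = 2.1 + 4 = 6.1 per hour.
So μ = 6.1.
P(N = 8) = e^(−6.1) · 6.1^8/8! ≈ 0.1066.

0.1066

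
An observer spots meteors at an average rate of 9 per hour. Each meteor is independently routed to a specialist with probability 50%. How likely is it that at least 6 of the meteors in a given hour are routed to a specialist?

Thinning: the meteors that are routed to a specialist themselves form a Poisson process with rate 0.5 × 9 = 4.5 per hour.
So μ = 4.5.
P(N ≥ 6) = 1 − P(N ≤ 5) ≈ 0.2971.

0.2971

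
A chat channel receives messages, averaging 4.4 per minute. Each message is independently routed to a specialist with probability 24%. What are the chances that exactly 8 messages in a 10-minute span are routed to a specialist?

0.0995

Thinning: the messages that are routed to a specialist themselves form a Poisson process with rate 0.24 × 4.4 = 1.056 per minute.
Over the interval, μ = 1.056 × 10 = 10.56 (a 10-minute span = 10 minutes).
P(N = 8) = e^(−10.56) · 10.56^8/8! ≈ 0.0995.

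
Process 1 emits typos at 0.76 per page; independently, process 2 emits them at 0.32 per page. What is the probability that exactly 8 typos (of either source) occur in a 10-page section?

Independent Poisson processes superpose: combined rate λ = 0.76 + 0.32 = 1.08 per page.
Over the interval, μ = 1.08 × 10 = 10.8 (a 10-page section = 10 pages).
P(N = 8) = e^(−10.8) · 10.8^8/8! ≈ 0.0936.

0.0936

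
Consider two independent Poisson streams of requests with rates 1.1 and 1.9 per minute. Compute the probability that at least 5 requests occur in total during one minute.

0.1847

Independent Poisson processes superpose: combined rate λ = 1.1 + 1.9 = 3 per minute.
So μ = 3.
P(N ≥ 5) = 1 − P(N ≤ 4) ≈ 0.1847.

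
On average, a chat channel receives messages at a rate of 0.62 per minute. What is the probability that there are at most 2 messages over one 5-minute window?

Over the interval, μ = 0.62 × 5 = 3.1 (a 5-minute window = 5 minutes).
P(N ≤ 2) = Σ_{j=0}^{2} e^(−μ) μ^j/j! ≈ 0.4012.

0.4012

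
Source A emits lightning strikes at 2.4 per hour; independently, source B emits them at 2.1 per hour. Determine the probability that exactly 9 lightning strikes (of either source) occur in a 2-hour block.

Independent Poisson processes superpose: combined rate λ = 2.4 + 2.1 = 4.5 per hour.
Over the interval, μ = 4.5 × 2 = 9 (a 2-hour block = 2 hours).
P(N = 9) = e^(−9) · 9^9/9! ≈ 0.1318.

0.1318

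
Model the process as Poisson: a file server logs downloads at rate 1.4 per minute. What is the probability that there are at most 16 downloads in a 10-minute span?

0.7559

Over the interval, μ = 1.4 × 10 = 14 (a 10-minute span = 10 minutes).
P(N ≤ 16) = Σ_{j=0}^{16} e^(−μ) μ^j/j! ≈ 0.7559.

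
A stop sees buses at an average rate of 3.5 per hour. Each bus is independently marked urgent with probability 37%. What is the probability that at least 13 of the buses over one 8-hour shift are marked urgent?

0.2437

Thinning: the buses that are marked urgent themselves form a Poisson process with rate 0.37 × 3.5 = 1.295 per hour.
Over the interval, μ = 1.295 × 8 = 10.36 (an 8-hour shift = 8 hours).
P(N ≥ 13) = 1 − P(N ≤ 12) ≈ 0.2437.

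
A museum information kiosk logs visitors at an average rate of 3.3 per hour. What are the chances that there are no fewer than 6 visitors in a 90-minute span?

0.3753

Over the interval, μ = 3.3 × 1.5 = 4.95 (a 90-minute span = 1.5 hours).
P(N ≥ 6) = 1 − P(N ≤ 5) = 1 − Σ_{j=0}^{5} e^(−μ) μ^j/j! ≈ 0.3753.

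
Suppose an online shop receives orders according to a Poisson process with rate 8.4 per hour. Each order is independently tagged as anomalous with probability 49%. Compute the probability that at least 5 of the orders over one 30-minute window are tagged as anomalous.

Thinning: the orders that are tagged as anomalous themselves form a Poisson process with rate 0.49 × 8.4 = 4.116 per hour.
Over the interval, μ = 4.116 × 0.5 = 2.058 (a 30-minute window = 0.5 hours).
P(N ≥ 5) = 1 − P(N ≤ 4) ≈ 0.0580.

0.0580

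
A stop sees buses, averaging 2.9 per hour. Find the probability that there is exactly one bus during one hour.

0.1596

With mean μ = 2.9 per hour,
P(N = 1) = e^(−μ) μ^1/1! = e^(−2.9) · 2.9^1/1 ≈ 0.1596.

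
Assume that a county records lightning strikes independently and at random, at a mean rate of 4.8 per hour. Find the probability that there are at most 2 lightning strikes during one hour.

With mean μ = 4.8 per hour,
P(N ≤ 2) = Σ_{j=0}^{2} e^(−μ) μ^j/j! ≈ 0.1425.

0.1425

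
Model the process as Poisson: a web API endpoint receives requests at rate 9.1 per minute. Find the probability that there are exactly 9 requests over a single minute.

With mean μ = 9.1 per minute,
P(N = 9) = e^(−μ) μ^9/9! = e^(−9.1) · 9.1^9/362880 ≈ 0.1317.

0.1317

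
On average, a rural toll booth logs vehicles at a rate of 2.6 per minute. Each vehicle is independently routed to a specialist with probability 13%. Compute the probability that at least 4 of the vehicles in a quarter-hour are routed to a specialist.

0.7447

Thinning: the vehicles that are routed to a specialist themselves form a Poisson process with rate 0.13 × 2.6 = 0.338 per minute.
Over the interval, μ = 0.338 × 15 = 5.07 (a quarter-hour = 15 minutes).
P(N ≥ 4) = 1 − P(N ≤ 3) ≈ 0.7447.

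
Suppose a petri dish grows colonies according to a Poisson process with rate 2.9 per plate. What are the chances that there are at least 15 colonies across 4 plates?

Over the interval, μ = 2.9 × 4 = 11.6 (4 plates).
P(N ≥ 15) = 1 − P(N ≤ 14) = 1 − Σ_{j=0}^{14} e^(−μ) μ^j/j! ≈ 0.1931.

0.1931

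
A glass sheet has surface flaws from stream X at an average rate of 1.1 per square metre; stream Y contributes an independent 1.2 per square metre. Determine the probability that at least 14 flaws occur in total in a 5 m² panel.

Independent Poisson processes superpose: combined rate λ = 1.1 + 1.2 = 2.3 per square metre.
Over the interval, μ = 2.3 × 5 = 11.5 (a 5 m² panel = 5 square metres).
P(N ≥ 14) = 1 − P(N ≤ 13) ≈ 0.2670.

0.2670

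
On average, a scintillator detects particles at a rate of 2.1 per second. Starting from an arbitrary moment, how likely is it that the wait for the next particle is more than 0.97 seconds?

The wait for the next event is exponential with rate λ = 2.1 per second.
P(T > 0.97) = e^(−λt) = e^(−2.1 × 0.97) = e^(−2.037) ≈ 0.1304.

0.1304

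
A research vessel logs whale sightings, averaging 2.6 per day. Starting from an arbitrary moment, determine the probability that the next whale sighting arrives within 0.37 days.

0.6179

Inter-arrival times are exponential with rate λ = 2.6 per day.
P(T ≤ 0.37) = 1 − e^(−λt) = 1 − e^(−2.6 × 0.37) = 1 − e^(−0.962) ≈ 0.6179.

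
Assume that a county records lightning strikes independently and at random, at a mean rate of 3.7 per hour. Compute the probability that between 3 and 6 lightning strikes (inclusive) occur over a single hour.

With mean μ = 3.7 per hour,
P(3 ≤ N ≤ 6) = Σ_{j=3}^{6} e^(−3.7) · 3.7^j/j! ≈ 0.6328.

0.6328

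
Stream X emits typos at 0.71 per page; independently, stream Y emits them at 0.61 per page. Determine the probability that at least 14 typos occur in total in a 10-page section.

Independent Poisson processes superpose: combined rate λ = 0.71 + 0.61 = 1.32 per page.
Over the interval, μ = 1.32 × 10 = 13.2 (a 10-page section = 10 pages).
P(N ≥ 14) = 1 − P(N ≤ 13) ≈ 0.4489.

0.4489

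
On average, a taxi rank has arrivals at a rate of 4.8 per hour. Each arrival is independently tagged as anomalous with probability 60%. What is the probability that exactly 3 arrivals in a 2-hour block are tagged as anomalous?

0.1004

Thinning: the arrivals that are tagged as anomalous themselves form a Poisson process with rate 0.6 × 4.8 = 2.88 per hour.
Over the interval, μ = 2.88 × 2 = 5.76 (a 2-hour block = 2 hours).
P(N = 3) = e^(−5.76) · 5.76^3/3! ≈ 0.1004.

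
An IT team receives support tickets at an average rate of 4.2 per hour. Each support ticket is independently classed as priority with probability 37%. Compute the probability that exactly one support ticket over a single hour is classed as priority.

0.3285

Thinning: the support tickets that are classed as priority themselves form a Poisson process with rate 0.37 × 4.2 = 1.554 per hour.
So μ = 1.554.
P(N = 1) = e^(−1.554) · 1.554^1/1! ≈ 0.3285.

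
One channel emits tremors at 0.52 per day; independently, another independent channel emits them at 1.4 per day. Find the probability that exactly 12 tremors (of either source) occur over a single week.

Independent Poisson processes superpose: combined rate λ = 0.52 + 1.4 = 1.92 per day.
Over the interval, μ = 1.92 × 7 = 13.44 (a week = 7 days).
P(N = 12) = e^(−13.44) · 13.44^12/12! ≈ 0.1056.

0.1056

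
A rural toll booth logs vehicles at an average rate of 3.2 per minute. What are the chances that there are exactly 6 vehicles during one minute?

0.0608

With mean μ = 3.2 per minute,
P(N = 6) = e^(−μ) μ^6/6! = e^(−3.2) · 3.2^6/720 ≈ 0.0608.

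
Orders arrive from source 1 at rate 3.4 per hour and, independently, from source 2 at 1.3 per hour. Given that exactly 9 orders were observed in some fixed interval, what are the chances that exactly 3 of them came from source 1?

0.0142

Given the total, each event is independently from source 1 with probability p = λ_1/(λ_1+λ_2) = 3.4/4.7 ≈ 0.7234.
So K ~ Binomial(9, 3.4/4.7): P(K = 3) = C(9,3) · (3.4/4.7)^3 · (1.3/4.7)^6 ≈ 0.0142.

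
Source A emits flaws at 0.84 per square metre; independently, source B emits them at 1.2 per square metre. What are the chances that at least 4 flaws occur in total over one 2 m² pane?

0.5820

Independent Poisson processes superpose: combined rate λ = 0.84 + 1.2 = 2.04 per square metre.
Over the interval, μ = 2.04 × 2 = 4.08 (a 2 m² pane = 2 square metres).
P(N ≥ 4) = 1 − P(N ≤ 3) ≈ 0.5820.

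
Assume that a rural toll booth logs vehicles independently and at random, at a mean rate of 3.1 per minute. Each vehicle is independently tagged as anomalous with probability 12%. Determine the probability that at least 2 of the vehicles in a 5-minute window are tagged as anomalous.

0.5548

Thinning: the vehicles that are tagged as anomalous themselves form a Poisson process with rate 0.12 × 3.1 = 0.372 per minute.
Over the interval, μ = 0.372 × 5 = 1.86 (a 5-minute window = 5 minutes).
P(N ≥ 2) = 1 − P(N ≤ 1) ≈ 0.5548.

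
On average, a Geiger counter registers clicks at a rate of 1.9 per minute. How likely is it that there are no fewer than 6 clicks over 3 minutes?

Over the interval, μ = 1.9 × 3 = 5.7 (3 minutes).
P(N ≥ 6) = 1 − P(N ≤ 5) = 1 − Σ_{j=0}^{5} e^(−μ) μ^j/j! ≈ 0.5050.

0.5050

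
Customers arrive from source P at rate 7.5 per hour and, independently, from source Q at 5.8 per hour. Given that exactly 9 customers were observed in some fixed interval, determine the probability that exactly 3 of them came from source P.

Given the total, each event is independently from source P with probability p = λ_P/(λ_P+λ_Q) = 7.5/13.3 ≈ 0.5639.
So K ~ Binomial(9, 7.5/13.3): P(K = 3) = C(9,3) · (7.5/13.3)^3 · (5.8/13.3)^6 ≈ 0.1036.

0.1036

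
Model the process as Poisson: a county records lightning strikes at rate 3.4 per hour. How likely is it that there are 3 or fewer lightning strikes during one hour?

0.5584

With mean μ = 3.4 per hour,
P(N ≤ 3) = Σ_{j=0}^{3} e^(−μ) μ^j/j! ≈ 0.5584.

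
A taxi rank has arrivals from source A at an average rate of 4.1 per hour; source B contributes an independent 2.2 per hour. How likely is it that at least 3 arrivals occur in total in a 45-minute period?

0.8502

Independent Poisson processes superpose: combined rate λ = 4.1 + 2.2 = 6.3 per hour.
Over the interval, μ = 6.3 × 0.75 = 4.725 (a 45-minute period = 0.75 hours).
P(N ≥ 3) = 1 − P(N ≤ 2) ≈ 0.8502.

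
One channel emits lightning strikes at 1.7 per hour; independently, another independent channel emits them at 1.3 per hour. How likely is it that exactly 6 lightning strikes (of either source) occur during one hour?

0.0504

Independent Poisson processes superpose: combined rate λ = 1.7 + 1.3 = 3 per hour.
So μ = 3.
P(N = 6) = e^(−3) · 3^6/6! ≈ 0.0504.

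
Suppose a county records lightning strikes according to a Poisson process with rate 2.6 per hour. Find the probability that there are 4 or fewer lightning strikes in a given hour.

With mean μ = 2.6 per hour,
P(N ≤ 4) = Σ_{j=0}^{4} e^(−μ) μ^j/j! ≈ 0.8774.

0.8774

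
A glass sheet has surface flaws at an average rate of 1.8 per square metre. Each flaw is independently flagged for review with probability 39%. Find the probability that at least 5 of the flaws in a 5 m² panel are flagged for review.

Thinning: the flaws that are flagged for review themselves form a Poisson process with rate 0.39 × 1.8 = 0.702 per square metre.
Over the interval, μ = 0.702 × 5 = 3.51 (a 5 m² panel = 5 square metres).
P(N ≥ 5) = 1 − P(N ≤ 4) ≈ 0.2764.

0.2764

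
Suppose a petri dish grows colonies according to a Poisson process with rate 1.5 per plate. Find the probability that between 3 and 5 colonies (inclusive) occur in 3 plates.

0.5294

Over the interval, μ = 1.5 × 3 = 4.5 (3 plates).
P(3 ≤ N ≤ 5) = Σ_{j=3}^{5} e^(−4.5) · 4.5^j/j! ≈ 0.5294.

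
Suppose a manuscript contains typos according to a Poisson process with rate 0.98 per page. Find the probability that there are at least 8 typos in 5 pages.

0.1231

Over the interval, μ = 0.98 × 5 = 4.9 (5 pages).
P(N ≥ 8) = 1 − P(N ≤ 7) = 1 − Σ_{j=0}^{7} e^(−μ) μ^j/j! ≈ 0.1231.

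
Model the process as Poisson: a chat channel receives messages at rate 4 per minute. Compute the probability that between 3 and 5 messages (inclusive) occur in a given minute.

With mean μ = 4 per minute,
P(3 ≤ N ≤ 5) = Σ_{j=3}^{5} e^(−4) · 4^j/j! ≈ 0.5470.

0.5470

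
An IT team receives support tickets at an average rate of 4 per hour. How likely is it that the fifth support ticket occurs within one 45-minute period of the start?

Over the interval, μ = 4 × 0.75 = 3 (a 45-minute period = 0.75 hours).
The fifth arrival falls in the interval iff at least 5 events occur there: P(S_5 ≤ t) = P(N ≥ 5) = 1 − P(N ≤ 4) ≈ 0.1847.

0.1847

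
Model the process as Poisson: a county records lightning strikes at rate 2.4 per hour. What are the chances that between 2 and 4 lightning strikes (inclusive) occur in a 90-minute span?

0.5807

Over the interval, μ = 2.4 × 1.5 = 3.6 (a 90-minute span = 1.5 hours).
P(2 ≤ N ≤ 4) = Σ_{j=2}^{4} e^(−3.6) · 3.6^j/j! ≈ 0.5807.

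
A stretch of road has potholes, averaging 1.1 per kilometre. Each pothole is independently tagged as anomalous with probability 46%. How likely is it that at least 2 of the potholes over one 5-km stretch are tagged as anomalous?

0.7188

Thinning: the potholes that are tagged as anomalous themselves form a Poisson process with rate 0.46 × 1.1 = 0.506 per kilometre.
Over the interval, μ = 0.506 × 5 = 2.53 (a 5-km stretch = 5 kilometres).
P(N ≥ 2) = 1 − P(N ≤ 1) ≈ 0.7188.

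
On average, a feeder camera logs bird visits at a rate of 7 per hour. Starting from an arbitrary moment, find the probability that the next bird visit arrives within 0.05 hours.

Inter-arrival times are exponential with rate λ = 7 per hour.
P(T ≤ 0.05) = 1 − e^(−λt) = 1 − e^(−7 × 0.05) = 1 − e^(−0.35) ≈ 0.2953.

0.2953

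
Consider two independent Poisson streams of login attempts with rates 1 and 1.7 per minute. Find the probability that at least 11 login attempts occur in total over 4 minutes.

Independent Poisson processes superpose: combined rate λ = 1 + 1.7 = 2.7 per minute.
Over the interval, μ = 2.7 × 4 = 10.8 (4 minutes).
P(N ≥ 11) = 1 − P(N ≤ 10) ≈ 0.5160.

0.5160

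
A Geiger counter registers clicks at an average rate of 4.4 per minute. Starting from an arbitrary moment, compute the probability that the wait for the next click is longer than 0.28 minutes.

The wait for the next event is exponential with rate λ = 4.4 per minute.
P(T > 0.28) = e^(−λt) = e^(−4.4 × 0.28) = e^(−1.232) ≈ 0.2917.

0.2917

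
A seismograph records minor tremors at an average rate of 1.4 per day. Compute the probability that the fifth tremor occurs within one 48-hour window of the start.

0.1523

Over the interval, μ = 1.4 × 2 = 2.8 (a 48-hour window = 2 days).
The fifth arrival falls in the interval iff at least 5 events occur there: P(S_5 ≤ t) = P(N ≥ 5) = 1 − P(N ≤ 4) ≈ 0.1523.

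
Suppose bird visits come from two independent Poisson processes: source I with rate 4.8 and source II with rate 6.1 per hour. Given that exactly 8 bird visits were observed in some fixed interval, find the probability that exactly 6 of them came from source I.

Given the total, each event is independently from source I with probability p = λ_I/(λ_I+λ_II) = 4.8/10.9 ≈ 0.4404.
So K ~ Binomial(8, 4.8/10.9): P(K = 6) = C(8,6) · (4.8/10.9)^6 · (6.1/10.9)^2 ≈ 0.0640.

0.0640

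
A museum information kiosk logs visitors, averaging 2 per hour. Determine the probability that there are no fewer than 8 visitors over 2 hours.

Over the interval, μ = 2 × 2 = 4 (2 hours).
P(N ≥ 8) = 1 − P(N ≤ 7) = 1 − Σ_{j=0}^{7} e^(−μ) μ^j/j! ≈ 0.0511.

0.0511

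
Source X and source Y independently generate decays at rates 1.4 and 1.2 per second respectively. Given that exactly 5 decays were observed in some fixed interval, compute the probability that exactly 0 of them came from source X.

Given the total, each event is independently from source X with probability p = λ_X/(λ_X+λ_Y) = 1.4/2.6 ≈ 0.5385.
So K ~ Binomial(5, 1.4/2.6): P(K = 0) = C(5,0) · (1.4/2.6)^0 · (1.2/2.6)^5 ≈ 0.0209.

0.0209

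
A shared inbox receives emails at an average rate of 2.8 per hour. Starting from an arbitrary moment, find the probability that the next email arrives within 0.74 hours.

Inter-arrival times are exponential with rate λ = 2.8 per hour.
P(T ≤ 0.74) = 1 − e^(−λt) = 1 − e^(−2.8 × 0.74) = 1 − e^(−2.072) ≈ 0.8741.

0.8741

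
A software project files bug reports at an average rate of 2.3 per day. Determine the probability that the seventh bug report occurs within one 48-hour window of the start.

Over the interval, μ = 2.3 × 2 = 4.6 (a 48-hour window = 2 days).
The seventh arrival falls in the interval iff at least 7 events occur there: P(S_7 ≤ t) = P(N ≥ 7) = 1 − P(N ≤ 6) ≈ 0.1820.

0.1820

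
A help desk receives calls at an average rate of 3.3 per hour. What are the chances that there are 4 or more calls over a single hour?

With mean μ = 3.3 per hour,
P(N ≥ 4) = 1 − P(N ≤ 3) = 1 − Σ_{j=0}^{3} e^(−μ) μ^j/j! ≈ 0.4197.

0.4197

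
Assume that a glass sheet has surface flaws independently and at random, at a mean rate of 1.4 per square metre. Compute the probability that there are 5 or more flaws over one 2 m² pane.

Over the interval, μ = 1.4 × 2 = 2.8 (a 2 m² pane = 2 square metres).
P(N ≥ 5) = 1 − P(N ≤ 4) = 1 − Σ_{j=0}^{4} e^(−μ) μ^j/j! ≈ 0.1523.

0.1523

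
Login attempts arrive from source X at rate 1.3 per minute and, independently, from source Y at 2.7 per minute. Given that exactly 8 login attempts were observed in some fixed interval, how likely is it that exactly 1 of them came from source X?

0.1660

Given the total, each event is independently from source X with probability p = λ_X/(λ_X+λ_Y) = 1.3/4 = 0.3250.
So K ~ Binomial(8, 1.3/4): P(K = 1) = C(8,1) · (1.3/4)^1 · (2.7/4)^7 ≈ 0.1660.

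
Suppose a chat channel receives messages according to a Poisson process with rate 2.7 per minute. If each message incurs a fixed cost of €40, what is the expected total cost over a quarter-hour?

€1620

E[N] = 2.7 × 15 = 40.5 (a quarter-hour = 15 minutes); E[cost] = 40.5 × €40 = €1620.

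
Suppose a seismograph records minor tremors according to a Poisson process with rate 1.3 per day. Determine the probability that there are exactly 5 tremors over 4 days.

0.1748

Over the interval, μ = 1.3 × 4 = 5.2 (4 days).
P(N = 5) = e^(−μ) μ^5/5! = e^(−5.2) · 5.2^5/120 ≈ 0.1748.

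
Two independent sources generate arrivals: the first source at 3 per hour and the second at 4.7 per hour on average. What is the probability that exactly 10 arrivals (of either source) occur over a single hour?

Independent Poisson processes superpose: combined rate λ = 3 + 4.7 = 7.7 per hour.
So μ = 7.7.
P(N = 10) = e^(−7.7) · 7.7^10/10! ≈ 0.0914.

0.0914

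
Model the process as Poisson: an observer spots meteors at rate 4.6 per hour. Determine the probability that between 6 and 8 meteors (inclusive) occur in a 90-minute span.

Over the interval, μ = 4.6 × 1.5 = 6.9 (a 90-minute span = 1.5 hours).
P(6 ≤ N ≤ 8) = Σ_{j=6}^{8} e^(−6.9) · 6.9^j/j! ≈ 0.4284.

0.4284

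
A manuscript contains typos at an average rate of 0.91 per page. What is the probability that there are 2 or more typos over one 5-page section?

0.9414

Over the interval, μ = 0.91 × 5 = 4.55 (a 5-page section = 5 pages).
P(N ≥ 2) = 1 − P(N ≤ 1) = 1 − Σ_{j=0}^{1} e^(−μ) μ^j/j! ≈ 0.9414.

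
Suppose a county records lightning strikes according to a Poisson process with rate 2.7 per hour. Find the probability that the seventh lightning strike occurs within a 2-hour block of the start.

0.2983

Over the interval, μ = 2.7 × 2 = 5.4 (a 2-hour block = 2 hours).
The seventh arrival falls in the interval iff at least 7 events occur there: P(S_7 ≤ t) = P(N ≥ 7) = 1 − P(N ≤ 6) ≈ 0.2983.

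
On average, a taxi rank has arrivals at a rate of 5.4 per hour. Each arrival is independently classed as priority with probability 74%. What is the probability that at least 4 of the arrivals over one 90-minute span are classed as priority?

Thinning: the arrivals that are classed as priority themselves form a Poisson process with rate 0.74 × 5.4 = 3.996 per hour.
Over the interval, μ = 3.996 × 1.5 = 5.994 (a 90-minute span = 1.5 hours).
P(N ≥ 4) = 1 − P(N ≤ 3) ≈ 0.8483.

0.8483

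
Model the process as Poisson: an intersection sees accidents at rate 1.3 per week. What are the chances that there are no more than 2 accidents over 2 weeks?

0.5184

Over the interval, μ = 1.3 × 2 = 2.6 (2 weeks).
P(N ≤ 2) = Σ_{j=0}^{2} e^(−μ) μ^j/j! ≈ 0.5184.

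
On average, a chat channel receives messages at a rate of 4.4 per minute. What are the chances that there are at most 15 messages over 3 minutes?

Over the interval, μ = 4.4 × 3 = 13.2 (3 minutes).
P(N ≤ 15) = Σ_{j=0}^{15} e^(−μ) μ^j/j! ≈ 0.7456.

0.7456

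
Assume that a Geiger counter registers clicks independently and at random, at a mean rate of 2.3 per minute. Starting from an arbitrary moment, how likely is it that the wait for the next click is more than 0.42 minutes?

0.3806

The wait for the next event is exponential with rate λ = 2.3 per minute.
P(T > 0.42) = e^(−λt) = e^(−2.3 × 0.42) = e^(−0.966) ≈ 0.3806.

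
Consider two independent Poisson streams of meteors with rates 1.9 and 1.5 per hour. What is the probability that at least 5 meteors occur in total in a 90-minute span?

0.5769

Independent Poisson processes superpose: combined rate λ = 1.9 + 1.5 = 3.4 per hour.
Over the interval, μ = 3.4 × 1.5 = 5.1 (a 90-minute span = 1.5 hours).
P(N ≥ 5) = 1 − P(N ≤ 4) ≈ 0.5769.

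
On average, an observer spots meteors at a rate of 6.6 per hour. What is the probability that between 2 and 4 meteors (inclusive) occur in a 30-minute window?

0.6040

Over the interval, μ = 6.6 × 0.5 = 3.3 (a 30-minute window = 0.5 hours).
P(2 ≤ N ≤ 4) = Σ_{j=2}^{4} e^(−3.3) · 3.3^j/j! ≈ 0.6040.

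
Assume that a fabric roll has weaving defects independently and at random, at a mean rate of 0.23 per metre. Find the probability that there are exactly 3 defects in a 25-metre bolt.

Over the interval, μ = 0.23 × 25 = 5.75 (a 25-metre bolt = 25 metres).
P(N = 3) = e^(−μ) μ^3/3! = e^(−5.75) · 5.75^3/6 ≈ 0.1008.

0.1008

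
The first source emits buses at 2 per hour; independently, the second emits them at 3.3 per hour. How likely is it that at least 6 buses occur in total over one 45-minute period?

Independent Poisson processes superpose: combined rate λ = 2 + 3.3 = 5.3 per hour.
Over the interval, μ = 5.3 × 0.75 = 3.975 (a 45-minute period = 0.75 hours).
P(N ≥ 6) = 1 − P(N ≤ 5) ≈ 0.2110.

0.2110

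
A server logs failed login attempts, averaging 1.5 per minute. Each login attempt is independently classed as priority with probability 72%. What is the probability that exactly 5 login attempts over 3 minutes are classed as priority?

Thinning: the login attempts that are classed as priority themselves form a Poisson process with rate 0.72 × 1.5 = 1.08 per minute.
Over the interval, μ = 1.08 × 3 = 3.24 (3 minutes).
P(N = 5) = e^(−3.24) · 3.24^5/5! ≈ 0.1165.

0.1165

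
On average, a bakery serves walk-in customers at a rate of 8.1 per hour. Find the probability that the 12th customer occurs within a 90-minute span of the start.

0.5554

Over the interval, μ = 8.1 × 1.5 = 12.15 (a 90-minute span = 1.5 hours).
The 12th arrival falls in the interval iff at least 12 events occur there: P(S_12 ≤ t) = P(N ≥ 12) = 1 − P(N ≤ 11) ≈ 0.5554.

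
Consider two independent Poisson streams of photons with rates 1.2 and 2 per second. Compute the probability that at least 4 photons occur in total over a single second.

0.3975

Independent Poisson processes superpose: combined rate λ = 1.2 + 2 = 3.2 per second.
So μ = 3.2.
P(N ≥ 4) = 1 − P(N ≤ 3) ≈ 0.3975.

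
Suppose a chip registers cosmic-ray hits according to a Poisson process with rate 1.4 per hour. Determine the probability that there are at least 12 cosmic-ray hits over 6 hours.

Over the interval, μ = 1.4 × 6 = 8.4 (6 hours).
P(N ≥ 12) = 1 − P(N ≤ 11) = 1 − Σ_{j=0}^{11} e^(−μ) μ^j/j! ≈ 0.1429.

0.1429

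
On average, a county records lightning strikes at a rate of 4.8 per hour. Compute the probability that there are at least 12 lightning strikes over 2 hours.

0.2588

Over the interval, μ = 4.8 × 2 = 9.6 (2 hours).
P(N ≥ 12) = 1 − P(N ≤ 11) = 1 − Σ_{j=0}^{11} e^(−μ) μ^j/j! ≈ 0.2588.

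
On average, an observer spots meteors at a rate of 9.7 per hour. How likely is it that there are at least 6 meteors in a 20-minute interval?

Over the interval, μ = 9.7 × 1/3 ≈ 3.23333 (a 20-minute interval = 1/3 hours).
P(N ≥ 6) = 1 − P(N ≤ 5) = 1 − Σ_{j=0}^{5} e^(−μ) μ^j/j! ≈ 0.1092.

0.1092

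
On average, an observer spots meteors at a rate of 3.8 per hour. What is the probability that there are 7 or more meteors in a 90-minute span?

0.3456

Over the interval, μ = 3.8 × 1.5 = 5.7 (a 90-minute span = 1.5 hours).
P(N ≥ 7) = 1 − P(N ≤ 6) = 1 − Σ_{j=0}^{6} e^(−μ) μ^j/j! ≈ 0.3456.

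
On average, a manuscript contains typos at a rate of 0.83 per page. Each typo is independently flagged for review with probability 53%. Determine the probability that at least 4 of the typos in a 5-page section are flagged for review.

0.1805

Thinning: the typos that are flagged for review themselves form a Poisson process with rate 0.53 × 0.83 = 0.4399 per page.
Over the interval, μ = 0.4399 × 5 = 2.1995 (a 5-page section = 5 pages).
P(N ≥ 4) = 1 − P(N ≤ 3) ≈ 0.1805.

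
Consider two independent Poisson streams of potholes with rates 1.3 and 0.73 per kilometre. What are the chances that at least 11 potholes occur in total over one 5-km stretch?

0.4357

Independent Poisson processes superpose: combined rate λ = 1.3 + 0.73 = 2.03 per kilometre.
Over the interval, μ = 2.03 × 5 = 10.15 (a 5-km stretch = 5 kilometres).
P(N ≥ 11) = 1 − P(N ≤ 10) ≈ 0.4357.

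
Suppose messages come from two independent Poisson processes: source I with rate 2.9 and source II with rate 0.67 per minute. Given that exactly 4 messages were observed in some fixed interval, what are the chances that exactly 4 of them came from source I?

0.4354

Given the total, each event is independently from source I with probability p = λ_I/(λ_I+λ_II) = 2.9/3.57 ≈ 0.8123.
So K ~ Binomial(4, 2.9/3.57): P(K = 4) = C(4,4) · (2.9/3.57)^4 · (0.67/3.57)^0 ≈ 0.4354.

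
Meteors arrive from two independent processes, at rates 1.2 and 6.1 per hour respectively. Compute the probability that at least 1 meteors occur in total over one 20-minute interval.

0.9123

Independent Poisson processes superpose: combined rate λ = 1.2 + 6.1 = 7.3 per hour.
Over the interval, μ = 7.3 × 1/3 ≈ 2.43333 (a 20-minute interval = 1/3 hours).
P(N ≥ 1) = 1 − P(N ≤ 0) ≈ 0.9123.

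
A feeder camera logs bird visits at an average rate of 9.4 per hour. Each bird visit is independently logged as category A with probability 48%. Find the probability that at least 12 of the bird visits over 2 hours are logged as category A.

Thinning: the bird visits that are logged as category A themselves form a Poisson process with rate 0.48 × 9.4 = 4.512 per hour.
Over the interval, μ = 4.512 × 2 = 9.024 (2 hours).
P(N ≥ 12) = 1 − P(N ≤ 11) ≈ 0.1993.

0.1993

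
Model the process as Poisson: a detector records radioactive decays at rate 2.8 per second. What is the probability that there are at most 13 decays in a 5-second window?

0.4644

Over the interval, μ = 2.8 × 5 = 14 (a 5-second window = 5 seconds).
P(N ≤ 13) = Σ_{j=0}^{13} e^(−μ) μ^j/j! ≈ 0.4644.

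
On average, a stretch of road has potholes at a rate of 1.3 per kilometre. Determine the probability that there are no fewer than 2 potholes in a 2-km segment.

Over the interval, μ = 1.3 × 2 = 2.6 (a 2-km segment = 2 kilometres).
P(N ≥ 2) = 1 − P(N ≤ 1) = 1 − Σ_{j=0}^{1} e^(−μ) μ^j/j! ≈ 0.7326.

0.7326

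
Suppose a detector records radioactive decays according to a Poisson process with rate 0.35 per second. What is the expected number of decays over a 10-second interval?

E[N] = λt = 0.35 × 10 = 3.5 (a 10-second interval = 10 seconds).

3.5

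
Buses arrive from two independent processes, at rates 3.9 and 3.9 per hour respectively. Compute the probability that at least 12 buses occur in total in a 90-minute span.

0.5037

Independent Poisson processes superpose: combined rate λ = 3.9 + 3.9 = 7.8 per hour.
Over the interval, μ = 7.8 × 1.5 = 11.7 (a 90-minute span = 1.5 hours).
P(N ≥ 12) = 1 − P(N ≤ 11) ≈ 0.5037.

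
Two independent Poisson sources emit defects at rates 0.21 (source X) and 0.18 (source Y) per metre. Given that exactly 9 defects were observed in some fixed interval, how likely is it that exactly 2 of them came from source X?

0.0466

Given the total, each event is independently from source X with probability p = λ_X/(λ_X+λ_Y) = 0.21/0.39 ≈ 0.5385.
So K ~ Binomial(9, 0.21/0.39): P(K = 2) = C(9,2) · (0.21/0.39)^2 · (0.18/0.39)^7 ≈ 0.0466.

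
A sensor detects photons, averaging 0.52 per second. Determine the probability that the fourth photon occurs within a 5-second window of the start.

0.2640

Over the interval, μ = 0.52 × 5 = 2.6 (a 5-second window = 5 seconds).
The fourth arrival falls in the interval iff at least 4 events occur there: P(S_4 ≤ t) = P(N ≥ 4) = 1 − P(N ≤ 3) ≈ 0.2640.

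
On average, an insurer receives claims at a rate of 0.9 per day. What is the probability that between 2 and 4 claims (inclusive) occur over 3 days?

Over the interval, μ = 0.9 × 3 = 2.7 (3 days).
P(2 ≤ N ≤ 4) = Σ_{j=2}^{4} e^(−2.7) · 2.7^j/j! ≈ 0.6142.

0.6142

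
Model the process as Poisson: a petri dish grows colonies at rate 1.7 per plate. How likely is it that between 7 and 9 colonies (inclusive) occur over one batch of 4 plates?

Over the interval, μ = 1.7 × 4 = 6.8 (a batch of 4 plates = 4 plates).
P(7 ≤ N ≤ 9) = Σ_{j=7}^{9} e^(−6.8) · 6.8^j/j! ≈ 0.3703.

0.3703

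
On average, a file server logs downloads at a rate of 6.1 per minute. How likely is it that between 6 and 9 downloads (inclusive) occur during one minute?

With mean μ = 6.1 per minute,
P(6 ≤ N ≤ 9) = Σ_{j=6}^{9} e^(−6.1) · 6.1^j/j! ≈ 0.4793.

0.4793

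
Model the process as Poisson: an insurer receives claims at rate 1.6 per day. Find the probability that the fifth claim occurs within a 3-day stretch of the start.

Over the interval, μ = 1.6 × 3 = 4.8 (a 3-day stretch = 3 days).
The fifth arrival falls in the interval iff at least 5 events occur there: P(S_5 ≤ t) = P(N ≥ 5) = 1 − P(N ≤ 4) ≈ 0.5237.

0.5237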